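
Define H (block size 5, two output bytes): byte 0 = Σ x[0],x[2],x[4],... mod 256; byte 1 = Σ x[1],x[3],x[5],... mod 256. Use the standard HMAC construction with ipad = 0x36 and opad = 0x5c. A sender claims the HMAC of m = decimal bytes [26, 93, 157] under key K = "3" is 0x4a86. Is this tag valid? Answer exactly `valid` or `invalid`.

valid

Key "3" = 33 is 1 byte ≤ B = 5; zero-pad to 5 bytes: K' = 33 00 00 00 00.
K' ⊕ ipad = 05 36 36 36 36; K' ⊕ opad = 6f 5c 5c 5c 5c.
Inner hash: even-index sum = 206 mod 256 = 206; odd-index sum = 291 mod 256 = 35 → ce 23.
Outer hash (recomputed tag): even-index sum = 330 mod 256 = 74; odd-index sum = 390 mod 256 = 134 → 4a 86.
Recomputed tag = 4a86; claimed = 4a86 → match.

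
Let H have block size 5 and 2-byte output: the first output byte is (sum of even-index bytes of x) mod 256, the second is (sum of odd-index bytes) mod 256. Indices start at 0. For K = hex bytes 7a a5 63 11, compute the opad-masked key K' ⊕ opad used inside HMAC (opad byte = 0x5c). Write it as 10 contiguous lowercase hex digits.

Key hex bytes 7a a5 63 11 is 4 bytes ≤ B = 5; zero-pad to 5 bytes: K' = 7a a5 63 11 00.
XOR each byte with 0x5c: 7a⊕5c=26, a5⊕5c=f9, 63⊕5c=3f, 11⊕5c=4d, 00⊕5c=5c.

26f93f4d5c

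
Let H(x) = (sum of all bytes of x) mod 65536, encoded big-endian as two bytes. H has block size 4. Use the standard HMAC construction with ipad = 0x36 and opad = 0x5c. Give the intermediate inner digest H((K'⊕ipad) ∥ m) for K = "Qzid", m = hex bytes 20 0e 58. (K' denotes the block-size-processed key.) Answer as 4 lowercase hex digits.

Key "Qzid" = 51 7a 69 64 is exactly B = 4 bytes: K' = 51 7a 69 64.
K' ⊕ ipad = 67 4c 5f 52.
Inner input = 67 4c 5f 52 ∥ 20 0e 58.
Inner hash: sum = 103+76+95+82+32+14+88 = 490 → 01 ea.

01ea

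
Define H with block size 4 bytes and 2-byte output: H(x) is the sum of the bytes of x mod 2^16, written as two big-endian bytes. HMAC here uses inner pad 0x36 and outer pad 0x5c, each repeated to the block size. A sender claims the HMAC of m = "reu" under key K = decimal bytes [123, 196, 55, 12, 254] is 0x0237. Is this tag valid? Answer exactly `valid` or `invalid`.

invalid

Key decimal bytes [123, 196, 55, 12, 254] = 7b c4 37 0c fe is 5 bytes > B = 4, so hash it first: H(key) = 02 80, then zero-pad to 4 bytes: K' = 02 80 00 00.
K' ⊕ ipad = 34 b6 36 36; K' ⊕ opad = 5e dc 5c 5c.
Inner hash: sum = 52+182+54+54+114+101+117 = 674 → 02 a2.
Outer hash (recomputed tag): sum = 94+220+92+92+2+162 = 662 → 02 96.
Recomputed tag = 0296; claimed = 0237 → mismatch.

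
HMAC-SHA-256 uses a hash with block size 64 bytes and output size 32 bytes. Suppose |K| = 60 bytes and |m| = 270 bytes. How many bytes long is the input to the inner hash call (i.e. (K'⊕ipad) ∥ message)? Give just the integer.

334

Key is 60 ≤ 64 bytes, zero-padded: |K'| = 64.
Inner input = (K'⊕ipad) ∥ m → 64 + 270 = 334 bytes.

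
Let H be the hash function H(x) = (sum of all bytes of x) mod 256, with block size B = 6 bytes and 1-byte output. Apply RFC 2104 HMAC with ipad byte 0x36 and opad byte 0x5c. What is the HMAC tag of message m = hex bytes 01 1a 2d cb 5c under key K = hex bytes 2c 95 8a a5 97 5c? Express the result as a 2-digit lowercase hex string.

Key hex bytes 2c 95 8a a5 97 5c is exactly B = 6 bytes: K' = 2c 95 8a a5 97 5c.
K' ⊕ ipad = 1a a3 bc 93 a1 6a.  K' ⊕ opad = 70 c9 d6 f9 cb 00.
Inner input = (K'⊕ipad) ∥ m = 1a a3 bc 93 a1 6a ∥ 01 1a 2d cb 5c.
Inner hash: sum = 26+163+188+147+161+106+1+26+45+203+92 = 1158; mod 256 = 134 → 86.
Outer input = (K'⊕opad) ∥ inner = 70 c9 d6 f9 cb 00 ∥ 86.
Outer hash (tag): sum = 112+201+214+249+203+0+134 = 1113; mod 256 = 89 → 59.

59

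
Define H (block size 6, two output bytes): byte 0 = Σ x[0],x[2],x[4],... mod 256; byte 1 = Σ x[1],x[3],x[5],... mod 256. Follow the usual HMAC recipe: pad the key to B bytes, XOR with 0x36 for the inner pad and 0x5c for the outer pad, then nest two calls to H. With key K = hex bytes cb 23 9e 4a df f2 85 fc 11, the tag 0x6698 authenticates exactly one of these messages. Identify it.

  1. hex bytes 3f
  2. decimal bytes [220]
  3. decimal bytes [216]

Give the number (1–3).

3

Key hex bytes cb 23 9e 4a df f2 85 fc 11 is 9 bytes > B = 6, so hash it first: H(key) = de 5b, then zero-pad to 6 bytes: K' = de 5b 00 00 00 00.
K' ⊕ ipad = e8 6d 36 36 36 36; K' ⊕ opad = 82 07 5c 5c 5c 5c.
m1: inner = H(e8 6d 36 36 36 36 3f) = 93 d9; tag = H(82 07 5c 5c 5c 5c 93 d9) = cd98
m2: inner = H(e8 6d 36 36 36 36 dc) = 30 d9; tag = H(82 07 5c 5c 5c 5c 30 d9) = 6a98
m3: inner = H(e8 6d 36 36 36 36 d8) = 2c d9; tag = H(82 07 5c 5c 5c 5c 2c d9) = 6698 ← matches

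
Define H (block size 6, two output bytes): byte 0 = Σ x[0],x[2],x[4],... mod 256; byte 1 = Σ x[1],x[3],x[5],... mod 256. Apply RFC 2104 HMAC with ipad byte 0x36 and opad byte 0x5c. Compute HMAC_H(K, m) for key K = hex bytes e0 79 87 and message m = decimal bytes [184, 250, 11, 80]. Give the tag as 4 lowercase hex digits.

Key hex bytes e0 79 87 is 3 bytes ≤ B = 6; zero-pad to 6 bytes: K' = e0 79 87 00 00 00.
K' ⊕ ipad = d6 4f b1 36 36 36.  K' ⊕ opad = bc 25 db 5c 5c 5c.
Inner input = (K'⊕ipad) ∥ m = d6 4f b1 36 36 36 ∥ b8 fa 0b 50.
Inner hash: even-index sum = 640 mod 256 = 128; odd-index sum = 517 mod 256 = 5 → 80 05.
Outer input = (K'⊕opad) ∥ inner = bc 25 db 5c 5c 5c ∥ 80 05.
Outer hash (tag): even-index sum = 627 mod 256 = 115; odd-index sum = 226 mod 256 = 226 → 73 e2.

73e2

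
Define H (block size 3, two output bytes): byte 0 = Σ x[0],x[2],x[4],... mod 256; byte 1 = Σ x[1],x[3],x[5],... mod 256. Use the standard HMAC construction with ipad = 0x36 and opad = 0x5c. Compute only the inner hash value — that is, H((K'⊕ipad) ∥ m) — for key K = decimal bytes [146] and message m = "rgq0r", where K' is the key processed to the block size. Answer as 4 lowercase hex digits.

Key decimal bytes [146] = 92 is 1 byte ≤ B = 3; zero-pad to 3 bytes: K' = 92 00 00.
K' ⊕ ipad = a4 36 36.
Inner input = a4 36 36 ∥ 72 67 71 30 72.
Inner hash: even-index sum = 369 mod 256 = 113; odd-index sum = 395 mod 256 = 139 → 71 8b.

718b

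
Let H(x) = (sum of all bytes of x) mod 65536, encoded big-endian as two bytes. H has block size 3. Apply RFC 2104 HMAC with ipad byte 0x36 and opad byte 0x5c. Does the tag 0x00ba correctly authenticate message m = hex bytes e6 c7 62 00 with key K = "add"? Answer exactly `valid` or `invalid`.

Key "add" = 61 64 64 is exactly B = 3 bytes: K' = 61 64 64.
K' ⊕ ipad = 57 52 52; K' ⊕ opad = 3d 38 38.
Inner hash: sum = 87+82+82+230+199+98+0 = 778 → 03 0a.
Outer hash (recomputed tag): sum = 61+56+56+3+10 = 186 → 00 ba.
Recomputed tag = 00ba; claimed = 00ba → match.

valid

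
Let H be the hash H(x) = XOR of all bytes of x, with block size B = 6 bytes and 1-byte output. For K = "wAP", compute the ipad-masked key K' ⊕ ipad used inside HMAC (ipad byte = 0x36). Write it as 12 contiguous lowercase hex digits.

417766363636

Key "wAP" = 77 41 50 is 3 bytes ≤ B = 6; zero-pad to 6 bytes: K' = 77 41 50 00 00 00.
XOR each byte with 0x36: 77⊕36=41, 41⊕36=77, 50⊕36=66, 00⊕36=36, 00⊕36=36, 00⊕36=36.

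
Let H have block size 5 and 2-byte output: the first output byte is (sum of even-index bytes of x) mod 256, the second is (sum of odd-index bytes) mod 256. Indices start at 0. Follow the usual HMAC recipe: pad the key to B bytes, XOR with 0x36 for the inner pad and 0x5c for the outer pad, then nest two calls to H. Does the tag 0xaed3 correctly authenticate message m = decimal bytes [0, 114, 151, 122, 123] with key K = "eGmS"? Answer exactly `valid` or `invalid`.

invalid

Key "eGmS" = 65 47 6d 53 is 4 bytes ≤ B = 5; zero-pad to 5 bytes: K' = 65 47 6d 53 00.
K' ⊕ ipad = 53 71 5b 65 36; K' ⊕ opad = 39 1b 31 0f 5c.
Inner hash: even-index sum = 464 mod 256 = 208; odd-index sum = 488 mod 256 = 232 → d0 e8.
Outer hash (recomputed tag): even-index sum = 430 mod 256 = 174; odd-index sum = 250 mod 256 = 250 → ae fa.
Recomputed tag = aefa; claimed = aed3 → mismatch.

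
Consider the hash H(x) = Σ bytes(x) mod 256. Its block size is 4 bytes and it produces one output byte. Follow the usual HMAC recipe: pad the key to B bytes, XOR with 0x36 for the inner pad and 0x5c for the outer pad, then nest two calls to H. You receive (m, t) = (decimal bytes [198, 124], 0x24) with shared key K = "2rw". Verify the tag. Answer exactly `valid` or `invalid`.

Key "2rw" = 32 72 77 is 3 bytes ≤ B = 4; zero-pad to 4 bytes: K' = 32 72 77 00.
K' ⊕ ipad = 04 44 41 36; K' ⊕ opad = 6e 2e 2b 5c.
Inner hash: sum = 4+68+65+54+198+124 = 513; mod 256 = 1 → 01.
Outer hash (recomputed tag): sum = 110+46+43+92+1 = 292; mod 256 = 36 → 24.
Recomputed tag = 24; claimed = 24 → match.

valid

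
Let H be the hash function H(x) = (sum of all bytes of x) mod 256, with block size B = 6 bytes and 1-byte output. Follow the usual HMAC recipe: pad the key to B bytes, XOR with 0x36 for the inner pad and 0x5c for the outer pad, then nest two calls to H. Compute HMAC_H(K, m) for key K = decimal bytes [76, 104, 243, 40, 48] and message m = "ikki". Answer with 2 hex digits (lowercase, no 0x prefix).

Key decimal bytes [76, 104, 243, 40, 48] = 4c 68 f3 28 30 is 5 bytes ≤ B = 6; zero-pad to 6 bytes: K' = 4c 68 f3 28 30 00.
K' ⊕ ipad = 7a 5e c5 1e 06 36.  K' ⊕ opad = 10 34 af 74 6c 5c.
Inner input = (K'⊕ipad) ∥ m = 7a 5e c5 1e 06 36 ∥ 69 6b 6b 69.
Inner hash: sum = 122+94+197+30+6+54+105+107+107+105 = 927; mod 256 = 159 → 9f.
Outer input = (K'⊕opad) ∥ inner = 10 34 af 74 6c 5c ∥ 9f.
Outer hash (tag): sum = 16+52+175+116+108+92+159 = 718; mod 256 = 206 → ce.

ce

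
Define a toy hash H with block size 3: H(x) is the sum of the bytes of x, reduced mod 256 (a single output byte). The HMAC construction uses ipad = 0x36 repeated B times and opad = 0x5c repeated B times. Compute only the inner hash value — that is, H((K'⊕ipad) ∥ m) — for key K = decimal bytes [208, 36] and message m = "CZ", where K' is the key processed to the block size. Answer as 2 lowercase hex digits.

cb

Key decimal bytes [208, 36] = d0 24 is 2 bytes ≤ B = 3; zero-pad to 3 bytes: K' = d0 24 00.
K' ⊕ ipad = e6 12 36.
Inner input = e6 12 36 ∥ 43 5a.
Inner hash: sum = 230+18+54+67+90 = 459; mod 256 = 203 → cb.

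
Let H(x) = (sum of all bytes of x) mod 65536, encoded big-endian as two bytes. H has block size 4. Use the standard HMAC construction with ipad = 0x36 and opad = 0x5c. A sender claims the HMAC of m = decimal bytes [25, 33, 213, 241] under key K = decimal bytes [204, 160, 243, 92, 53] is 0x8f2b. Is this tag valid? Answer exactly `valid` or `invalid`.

Key decimal bytes [204, 160, 243, 92, 53] = cc a0 f3 5c 35 is 5 bytes > B = 4, so hash it first: H(key) = 02 f0, then zero-pad to 4 bytes: K' = 02 f0 00 00.
K' ⊕ ipad = 34 c6 36 36; K' ⊕ opad = 5e ac 5c 5c.
Inner hash: sum = 52+198+54+54+25+33+213+241 = 870 → 03 66.
Outer hash (recomputed tag): sum = 94+172+92+92+3+102 = 555 → 02 2b.
Recomputed tag = 022b; claimed = 8f2b → mismatch.

invalid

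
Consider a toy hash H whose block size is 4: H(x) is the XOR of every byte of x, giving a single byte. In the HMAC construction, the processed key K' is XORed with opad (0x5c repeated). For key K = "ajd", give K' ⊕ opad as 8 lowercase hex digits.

Key "ajd" = 61 6a 64 is 3 bytes ≤ B = 4; zero-pad to 4 bytes: K' = 61 6a 64 00.
XOR each byte with 0x5c: 61⊕5c=3d, 6a⊕5c=36, 64⊕5c=38, 00⊕5c=5c.

3d36385c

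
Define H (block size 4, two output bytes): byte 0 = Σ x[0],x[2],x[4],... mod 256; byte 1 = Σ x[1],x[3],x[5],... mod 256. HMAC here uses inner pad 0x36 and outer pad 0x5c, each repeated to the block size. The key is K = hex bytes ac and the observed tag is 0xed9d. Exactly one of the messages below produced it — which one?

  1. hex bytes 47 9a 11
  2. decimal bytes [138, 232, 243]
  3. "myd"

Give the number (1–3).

3

Key hex bytes ac is 1 byte ≤ B = 4; zero-pad to 4 bytes: K' = ac 00 00 00.
K' ⊕ ipad = 9a 36 36 36; K' ⊕ opad = f0 5c 5c 5c.
m1: inner = H(9a 36 36 36 47 9a 11) = 28 06; tag = H(f0 5c 5c 5c 28 06) = 74be
m2: inner = H(9a 36 36 36 8a e8 f3) = 4d 54; tag = H(f0 5c 5c 5c 4d 54) = 990c
m3: inner = H(9a 36 36 36 6d 79 64) = a1 e5; tag = H(f0 5c 5c 5c a1 e5) = ed9d ← matches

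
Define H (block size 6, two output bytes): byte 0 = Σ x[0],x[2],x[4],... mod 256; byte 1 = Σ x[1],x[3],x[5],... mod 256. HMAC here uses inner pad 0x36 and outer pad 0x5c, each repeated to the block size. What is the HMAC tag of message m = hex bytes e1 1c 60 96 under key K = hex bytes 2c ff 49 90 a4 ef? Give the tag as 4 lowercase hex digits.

Key hex bytes 2c ff 49 90 a4 ef is exactly B = 6 bytes: K' = 2c ff 49 90 a4 ef.
K' ⊕ ipad = 1a c9 7f a6 92 d9.  K' ⊕ opad = 70 a3 15 cc f8 b3.
Inner input = (K'⊕ipad) ∥ m = 1a c9 7f a6 92 d9 ∥ e1 1c 60 96.
Inner hash: even-index sum = 620 mod 256 = 108; odd-index sum = 762 mod 256 = 250 → 6c fa.
Outer input = (K'⊕opad) ∥ inner = 70 a3 15 cc f8 b3 ∥ 6c fa.
Outer hash (tag): even-index sum = 489 mod 256 = 233; odd-index sum = 796 mod 256 = 28 → e9 1c.

e91c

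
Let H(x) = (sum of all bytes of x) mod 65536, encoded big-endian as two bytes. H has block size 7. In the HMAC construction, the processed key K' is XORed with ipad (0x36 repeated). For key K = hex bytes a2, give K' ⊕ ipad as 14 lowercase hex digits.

Key hex bytes a2 is 1 byte ≤ B = 7; zero-pad to 7 bytes: K' = a2 00 00 00 00 00 00.
XOR each byte with 0x36: a2⊕36=94, 00⊕36=36, 00⊕36=36, 00⊕36=36, 00⊕36=36, 00⊕36=36, 00⊕36=36.

94363636363636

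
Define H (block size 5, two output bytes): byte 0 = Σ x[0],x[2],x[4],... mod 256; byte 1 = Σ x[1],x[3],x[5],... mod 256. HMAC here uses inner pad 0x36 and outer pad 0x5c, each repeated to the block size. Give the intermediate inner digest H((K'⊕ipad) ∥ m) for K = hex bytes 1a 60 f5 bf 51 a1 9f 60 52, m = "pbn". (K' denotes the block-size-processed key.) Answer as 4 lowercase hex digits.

Key hex bytes 1a 60 f5 bf 51 a1 9f 60 52 is 9 bytes > B = 5, so hash it first: H(key) = 51 20, then zero-pad to 5 bytes: K' = 51 20 00 00 00.
K' ⊕ ipad = 67 16 36 36 36.
Inner input = 67 16 36 36 36 ∥ 70 62 6e.
Inner hash: even-index sum = 309 mod 256 = 53; odd-index sum = 298 mod 256 = 42 → 35 2a.

352a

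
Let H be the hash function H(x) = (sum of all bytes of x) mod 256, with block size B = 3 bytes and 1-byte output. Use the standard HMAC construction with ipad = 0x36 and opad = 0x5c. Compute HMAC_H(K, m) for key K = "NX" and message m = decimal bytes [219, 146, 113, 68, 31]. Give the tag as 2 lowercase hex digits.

cf

Key "NX" = 4e 58 is 2 bytes ≤ B = 3; zero-pad to 3 bytes: K' = 4e 58 00.
K' ⊕ ipad = 78 6e 36.  K' ⊕ opad = 12 04 5c.
Inner input = (K'⊕ipad) ∥ m = 78 6e 36 ∥ db 92 71 44 1f.
Inner hash: sum = 120+110+54+219+146+113+68+31 = 861; mod 256 = 93 → 5d.
Outer input = (K'⊕opad) ∥ inner = 12 04 5c ∥ 5d.
Outer hash (tag): sum = 18+4+92+93 = 207 → cf.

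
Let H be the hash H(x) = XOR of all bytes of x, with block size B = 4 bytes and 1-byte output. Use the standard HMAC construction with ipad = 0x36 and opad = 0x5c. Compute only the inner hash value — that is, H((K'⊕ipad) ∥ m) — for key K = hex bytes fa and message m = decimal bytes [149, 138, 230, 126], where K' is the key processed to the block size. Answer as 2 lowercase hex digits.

7d

Key hex bytes fa is 1 byte ≤ B = 4; zero-pad to 4 bytes: K' = fa 00 00 00.
K' ⊕ ipad = cc 36 36 36.
Inner input = cc 36 36 36 ∥ 95 8a e6 7e.
Inner hash: XOR cc⊕36⊕36⊕36⊕95⊕8a⊕e6⊕7e = 7d.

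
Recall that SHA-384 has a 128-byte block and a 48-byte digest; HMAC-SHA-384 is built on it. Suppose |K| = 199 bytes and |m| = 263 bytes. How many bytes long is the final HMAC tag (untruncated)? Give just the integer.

48

The tag is one SHA-384 digest: 48 bytes.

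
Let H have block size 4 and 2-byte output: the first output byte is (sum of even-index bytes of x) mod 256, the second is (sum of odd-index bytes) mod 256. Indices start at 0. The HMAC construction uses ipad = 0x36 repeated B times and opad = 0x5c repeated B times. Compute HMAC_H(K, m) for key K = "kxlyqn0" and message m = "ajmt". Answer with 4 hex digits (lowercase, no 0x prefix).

Key "kxlyqn0" = 6b 78 6c 79 71 6e 30 is 7 bytes > B = 4, so hash it first: H(key) = 78 5f, then zero-pad to 4 bytes: K' = 78 5f 00 00.
K' ⊕ ipad = 4e 69 36 36.  K' ⊕ opad = 24 03 5c 5c.
Inner input = (K'⊕ipad) ∥ m = 4e 69 36 36 ∥ 61 6a 6d 74.
Inner hash: even-index sum = 338 mod 256 = 82; odd-index sum = 381 mod 256 = 125 → 52 7d.
Outer input = (K'⊕opad) ∥ inner = 24 03 5c 5c ∥ 52 7d.
Outer hash (tag): even-index sum = 210 mod 256 = 210; odd-index sum = 220 mod 256 = 220 → d2 dc.

d2dc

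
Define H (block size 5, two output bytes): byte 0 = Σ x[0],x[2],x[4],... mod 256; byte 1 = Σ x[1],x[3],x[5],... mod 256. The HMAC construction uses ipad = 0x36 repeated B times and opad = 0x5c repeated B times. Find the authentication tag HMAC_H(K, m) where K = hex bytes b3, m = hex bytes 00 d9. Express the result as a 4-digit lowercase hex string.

1382

Key hex bytes b3 is 1 byte ≤ B = 5; zero-pad to 5 bytes: K' = b3 00 00 00 00.
K' ⊕ ipad = 85 36 36 36 36.  K' ⊕ opad = ef 5c 5c 5c 5c.
Inner input = (K'⊕ipad) ∥ m = 85 36 36 36 36 ∥ 00 d9.
Inner hash: even-index sum = 458 mod 256 = 202; odd-index sum = 108 mod 256 = 108 → ca 6c.
Outer input = (K'⊕opad) ∥ inner = ef 5c 5c 5c 5c ∥ ca 6c.
Outer hash (tag): even-index sum = 531 mod 256 = 19; odd-index sum = 386 mod 256 = 130 → 13 82.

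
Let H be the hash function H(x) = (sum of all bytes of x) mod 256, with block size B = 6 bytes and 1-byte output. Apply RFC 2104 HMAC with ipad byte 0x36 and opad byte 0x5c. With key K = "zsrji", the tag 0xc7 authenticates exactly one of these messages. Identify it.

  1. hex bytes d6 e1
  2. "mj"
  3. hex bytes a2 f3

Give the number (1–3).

Key "zsrji" = 7a 73 72 6a 69 is 5 bytes ≤ B = 6; zero-pad to 6 bytes: K' = 7a 73 72 6a 69 00.
K' ⊕ ipad = 4c 45 44 5c 5f 36; K' ⊕ opad = 26 2f 2e 36 35 5c.
m1: inner = H(4c 45 44 5c 5f 36 d6 e1) = 7d; tag = H(26 2f 2e 36 35 5c 7d) = c7 ← matches
m2: inner = H(4c 45 44 5c 5f 36 6d 6a) = 9d; tag = H(26 2f 2e 36 35 5c 9d) = e7
m3: inner = H(4c 45 44 5c 5f 36 a2 f3) = 5b; tag = H(26 2f 2e 36 35 5c 5b) = a5

1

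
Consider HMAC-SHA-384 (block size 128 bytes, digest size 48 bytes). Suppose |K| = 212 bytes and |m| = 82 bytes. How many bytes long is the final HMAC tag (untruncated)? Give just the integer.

48

The tag is one SHA-384 digest: 48 bytes.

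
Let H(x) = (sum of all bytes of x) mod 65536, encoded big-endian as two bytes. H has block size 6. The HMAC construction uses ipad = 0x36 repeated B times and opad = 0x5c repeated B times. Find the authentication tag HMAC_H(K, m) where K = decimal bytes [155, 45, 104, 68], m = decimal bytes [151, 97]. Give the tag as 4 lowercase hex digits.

033a

Key decimal bytes [155, 45, 104, 68] = 9b 2d 68 44 is 4 bytes ≤ B = 6; zero-pad to 6 bytes: K' = 9b 2d 68 44 00 00.
K' ⊕ ipad = ad 1b 5e 72 36 36.  K' ⊕ opad = c7 71 34 18 5c 5c.
Inner input = (K'⊕ipad) ∥ m = ad 1b 5e 72 36 36 ∥ 97 61.
Inner hash: sum = 173+27+94+114+54+54+151+97 = 764 → 02 fc.
Outer input = (K'⊕opad) ∥ inner = c7 71 34 18 5c 5c ∥ 02 fc.
Outer hash (tag): sum = 199+113+52+24+92+92+2+252 = 826 → 03 3a.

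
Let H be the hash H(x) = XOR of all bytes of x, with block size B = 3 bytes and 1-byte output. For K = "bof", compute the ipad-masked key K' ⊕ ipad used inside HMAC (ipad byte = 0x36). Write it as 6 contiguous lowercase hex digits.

Key "bof" = 62 6f 66 is exactly B = 3 bytes: K' = 62 6f 66.
XOR each byte with 0x36: 62⊕36=54, 6f⊕36=59, 66⊕36=50.

545950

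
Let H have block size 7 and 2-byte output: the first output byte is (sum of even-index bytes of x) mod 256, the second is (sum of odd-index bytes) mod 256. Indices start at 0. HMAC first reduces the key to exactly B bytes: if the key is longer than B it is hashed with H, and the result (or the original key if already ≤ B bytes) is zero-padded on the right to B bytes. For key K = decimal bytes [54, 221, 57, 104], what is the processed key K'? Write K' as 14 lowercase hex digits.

36dd3968000000

Key decimal bytes [54, 221, 57, 104] = 36 dd 39 68 is 4 bytes ≤ B = 7; zero-pad to 7 bytes: K' = 36 dd 39 68 00 00 00.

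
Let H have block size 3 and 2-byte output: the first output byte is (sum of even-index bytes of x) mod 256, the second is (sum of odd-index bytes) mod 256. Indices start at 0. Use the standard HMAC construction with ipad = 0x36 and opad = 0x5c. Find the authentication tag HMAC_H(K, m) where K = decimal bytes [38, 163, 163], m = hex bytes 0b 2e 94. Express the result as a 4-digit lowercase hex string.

add2

Key decimal bytes [38, 163, 163] = 26 a3 a3 is exactly B = 3 bytes: K' = 26 a3 a3.
K' ⊕ ipad = 10 95 95.  K' ⊕ opad = 7a ff ff.
Inner input = (K'⊕ipad) ∥ m = 10 95 95 ∥ 0b 2e 94.
Inner hash: even-index sum = 211 mod 256 = 211; odd-index sum = 308 mod 256 = 52 → d3 34.
Outer input = (K'⊕opad) ∥ inner = 7a ff ff ∥ d3 34.
Outer hash (tag): even-index sum = 429 mod 256 = 173; odd-index sum = 466 mod 256 = 210 → ad d2.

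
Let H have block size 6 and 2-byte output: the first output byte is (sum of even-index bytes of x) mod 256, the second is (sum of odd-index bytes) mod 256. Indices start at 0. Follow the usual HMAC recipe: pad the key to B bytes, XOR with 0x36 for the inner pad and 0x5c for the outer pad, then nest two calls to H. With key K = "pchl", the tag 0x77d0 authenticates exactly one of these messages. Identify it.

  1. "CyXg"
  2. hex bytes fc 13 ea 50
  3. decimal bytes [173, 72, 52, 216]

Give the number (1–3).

Key "pchl" = 70 63 68 6c is 4 bytes ≤ B = 6; zero-pad to 6 bytes: K' = 70 63 68 6c 00 00.
K' ⊕ ipad = 46 55 5e 5a 36 36; K' ⊕ opad = 2c 3f 34 30 5c 5c.
m1: inner = H(46 55 5e 5a 36 36 43 79 58 67) = 75 c5; tag = H(2c 3f 34 30 5c 5c 75 c5) = 3190
m2: inner = H(46 55 5e 5a 36 36 fc 13 ea 50) = c0 48; tag = H(2c 3f 34 30 5c 5c c0 48) = 7c13
m3: inner = H(46 55 5e 5a 36 36 ad 48 34 d8) = bb 05; tag = H(2c 3f 34 30 5c 5c bb 05) = 77d0 ← matches

3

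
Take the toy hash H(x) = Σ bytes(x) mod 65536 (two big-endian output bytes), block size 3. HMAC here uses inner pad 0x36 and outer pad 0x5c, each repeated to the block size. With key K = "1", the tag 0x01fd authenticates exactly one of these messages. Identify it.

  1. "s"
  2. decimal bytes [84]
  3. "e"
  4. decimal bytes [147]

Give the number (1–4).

3

Key "1" = 31 is 1 byte ≤ B = 3; zero-pad to 3 bytes: K' = 31 00 00.
K' ⊕ ipad = 07 36 36; K' ⊕ opad = 6d 5c 5c.
m1: inner = H(07 36 36 73) = 00 e6; tag = H(6d 5c 5c 00 e6) = 020b
m2: inner = H(07 36 36 54) = 00 c7; tag = H(6d 5c 5c 00 c7) = 01ec
m3: inner = H(07 36 36 65) = 00 d8; tag = H(6d 5c 5c 00 d8) = 01fd ← matches
m4: inner = H(07 36 36 93) = 01 06; tag = H(6d 5c 5c 01 06) = 012c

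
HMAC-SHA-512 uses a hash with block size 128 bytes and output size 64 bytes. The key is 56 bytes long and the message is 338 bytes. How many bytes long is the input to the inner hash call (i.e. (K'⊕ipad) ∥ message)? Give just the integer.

Key is 56 ≤ 128 bytes, zero-padded: |K'| = 128.
Inner input = (K'⊕ipad) ∥ m → 128 + 338 = 466 bytes.

466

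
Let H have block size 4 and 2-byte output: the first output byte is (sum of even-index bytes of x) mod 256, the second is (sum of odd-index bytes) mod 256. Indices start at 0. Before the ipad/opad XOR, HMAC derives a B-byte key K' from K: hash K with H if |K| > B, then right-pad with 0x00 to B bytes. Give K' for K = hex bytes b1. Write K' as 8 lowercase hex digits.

b1000000

Key hex bytes b1 is 1 byte ≤ B = 4; zero-pad to 4 bytes: K' = b1 00 00 00.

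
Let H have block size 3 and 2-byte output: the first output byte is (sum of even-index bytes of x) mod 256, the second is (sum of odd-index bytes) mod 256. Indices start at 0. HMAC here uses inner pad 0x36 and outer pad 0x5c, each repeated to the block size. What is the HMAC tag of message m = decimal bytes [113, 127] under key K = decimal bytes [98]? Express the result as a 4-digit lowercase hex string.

Key decimal bytes [98] = 62 is 1 byte ≤ B = 3; zero-pad to 3 bytes: K' = 62 00 00.
K' ⊕ ipad = 54 36 36.  K' ⊕ opad = 3e 5c 5c.
Inner input = (K'⊕ipad) ∥ m = 54 36 36 ∥ 71 7f.
Inner hash: even-index sum = 265 mod 256 = 9; odd-index sum = 167 mod 256 = 167 → 09 a7.
Outer input = (K'⊕opad) ∥ inner = 3e 5c 5c ∥ 09 a7.
Outer hash (tag): even-index sum = 321 mod 256 = 65; odd-index sum = 101 mod 256 = 101 → 41 65.

4165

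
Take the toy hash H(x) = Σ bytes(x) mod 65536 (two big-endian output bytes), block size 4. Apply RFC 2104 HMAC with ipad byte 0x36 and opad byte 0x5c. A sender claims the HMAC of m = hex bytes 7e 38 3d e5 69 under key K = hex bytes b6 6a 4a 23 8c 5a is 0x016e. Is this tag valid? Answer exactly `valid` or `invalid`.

Key hex bytes b6 6a 4a 23 8c 5a is 6 bytes > B = 4, so hash it first: H(key) = 02 73, then zero-pad to 4 bytes: K' = 02 73 00 00.
K' ⊕ ipad = 34 45 36 36; K' ⊕ opad = 5e 2f 5c 5c.
Inner hash: sum = 52+69+54+54+126+56+61+229+105 = 806 → 03 26.
Outer hash (recomputed tag): sum = 94+47+92+92+3+38 = 366 → 01 6e.
Recomputed tag = 016e; claimed = 016e → match.

valid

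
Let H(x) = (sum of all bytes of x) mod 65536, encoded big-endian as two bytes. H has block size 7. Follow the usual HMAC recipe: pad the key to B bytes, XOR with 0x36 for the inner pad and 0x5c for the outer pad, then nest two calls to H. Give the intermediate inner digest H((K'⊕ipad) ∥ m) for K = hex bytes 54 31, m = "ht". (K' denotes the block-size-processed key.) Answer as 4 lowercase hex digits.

Key hex bytes 54 31 is 2 bytes ≤ B = 7; zero-pad to 7 bytes: K' = 54 31 00 00 00 00 00.
K' ⊕ ipad = 62 07 36 36 36 36 36.
Inner input = 62 07 36 36 36 36 36 ∥ 68 74.
Inner hash: sum = 98+7+54+54+54+54+54+104+116 = 595 → 02 53.

0253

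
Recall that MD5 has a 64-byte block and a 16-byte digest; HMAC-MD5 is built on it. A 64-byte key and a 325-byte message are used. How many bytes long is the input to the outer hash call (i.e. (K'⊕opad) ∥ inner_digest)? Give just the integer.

Key is 64 ≤ 64 bytes, zero-padded: |K'| = 64.
Outer input = (K'⊕opad) ∥ H(inner) → 64 + 16 = 80 bytes.

80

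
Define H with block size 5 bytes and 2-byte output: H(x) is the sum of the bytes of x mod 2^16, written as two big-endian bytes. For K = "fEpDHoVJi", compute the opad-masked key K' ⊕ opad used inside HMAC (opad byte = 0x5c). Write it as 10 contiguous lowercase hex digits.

5f435c5c5c

Key "fEpDHoVJi" = 66 45 70 44 48 6f 56 4a 69 is 9 bytes > B = 5, so hash it first: H(key) = 03 1f, then zero-pad to 5 bytes: K' = 03 1f 00 00 00.
XOR each byte with 0x5c: 03⊕5c=5f, 1f⊕5c=43, 00⊕5c=5c, 00⊕5c=5c, 00⊕5c=5c.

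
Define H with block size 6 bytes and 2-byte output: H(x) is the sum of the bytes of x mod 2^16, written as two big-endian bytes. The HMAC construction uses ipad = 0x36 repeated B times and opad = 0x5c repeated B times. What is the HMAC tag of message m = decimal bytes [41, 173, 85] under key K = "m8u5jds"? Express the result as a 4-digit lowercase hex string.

Key "m8u5jds" = 6d 38 75 35 6a 64 73 is 7 bytes > B = 6, so hash it first: H(key) = 02 90, then zero-pad to 6 bytes: K' = 02 90 00 00 00 00.
K' ⊕ ipad = 34 a6 36 36 36 36.  K' ⊕ opad = 5e cc 5c 5c 5c 5c.
Inner input = (K'⊕ipad) ∥ m = 34 a6 36 36 36 36 ∥ 29 ad 55.
Inner hash: sum = 52+166+54+54+54+54+41+173+85 = 733 → 02 dd.
Outer input = (K'⊕opad) ∥ inner = 5e cc 5c 5c 5c 5c ∥ 02 dd.
Outer hash (tag): sum = 94+204+92+92+92+92+2+221 = 889 → 03 79.

0379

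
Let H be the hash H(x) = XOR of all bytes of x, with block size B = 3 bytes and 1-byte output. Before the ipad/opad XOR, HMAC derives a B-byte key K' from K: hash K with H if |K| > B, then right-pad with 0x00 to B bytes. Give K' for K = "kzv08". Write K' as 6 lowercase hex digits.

|K| = 5 > B = 3, so first hash the key.
H(K): XOR 6b⊕7a⊕76⊕30⊕38 = 6f.
Zero-pad H(K) = 6f to 3 bytes: K' = 6f 00 00.

6f0000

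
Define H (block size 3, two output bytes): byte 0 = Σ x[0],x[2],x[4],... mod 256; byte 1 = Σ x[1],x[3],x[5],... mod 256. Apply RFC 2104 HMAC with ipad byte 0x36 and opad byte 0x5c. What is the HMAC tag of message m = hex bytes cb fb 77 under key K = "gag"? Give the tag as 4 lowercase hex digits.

0fda

Key "gag" = 67 61 67 is exactly B = 3 bytes: K' = 67 61 67.
K' ⊕ ipad = 51 57 51.  K' ⊕ opad = 3b 3d 3b.
Inner input = (K'⊕ipad) ∥ m = 51 57 51 ∥ cb fb 77.
Inner hash: even-index sum = 413 mod 256 = 157; odd-index sum = 409 mod 256 = 153 → 9d 99.
Outer input = (K'⊕opad) ∥ inner = 3b 3d 3b ∥ 9d 99.
Outer hash (tag): even-index sum = 271 mod 256 = 15; odd-index sum = 218 mod 256 = 218 → 0f da.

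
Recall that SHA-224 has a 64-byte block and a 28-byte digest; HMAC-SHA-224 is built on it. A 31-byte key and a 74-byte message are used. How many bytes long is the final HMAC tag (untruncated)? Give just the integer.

The tag is one SHA-224 digest: 28 bytes.

28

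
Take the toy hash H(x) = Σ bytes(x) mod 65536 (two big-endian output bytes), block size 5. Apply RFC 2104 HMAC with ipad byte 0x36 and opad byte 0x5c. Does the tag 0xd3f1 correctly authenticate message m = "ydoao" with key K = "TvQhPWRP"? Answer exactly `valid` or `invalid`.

Key "TvQhPWRP" = 54 76 51 68 50 57 52 50 is 8 bytes > B = 5, so hash it first: H(key) = 02 cc, then zero-pad to 5 bytes: K' = 02 cc 00 00 00.
K' ⊕ ipad = 34 fa 36 36 36; K' ⊕ opad = 5e 90 5c 5c 5c.
Inner hash: sum = 52+250+54+54+54+121+100+111+97+111 = 1004 → 03 ec.
Outer hash (recomputed tag): sum = 94+144+92+92+92+3+236 = 753 → 02 f1.
Recomputed tag = 02f1; claimed = d3f1 → mismatch.

invalid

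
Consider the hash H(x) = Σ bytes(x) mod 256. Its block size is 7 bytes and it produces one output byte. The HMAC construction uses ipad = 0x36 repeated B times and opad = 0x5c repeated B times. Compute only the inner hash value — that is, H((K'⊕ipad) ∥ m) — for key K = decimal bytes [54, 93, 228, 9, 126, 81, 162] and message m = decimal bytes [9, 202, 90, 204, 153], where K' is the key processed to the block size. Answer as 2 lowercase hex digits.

Key decimal bytes [54, 93, 228, 9, 126, 81, 162] = 36 5d e4 09 7e 51 a2 is exactly B = 7 bytes: K' = 36 5d e4 09 7e 51 a2.
K' ⊕ ipad = 00 6b d2 3f 48 67 94.
Inner input = 00 6b d2 3f 48 67 94 ∥ 09 ca 5a cc 99.
Inner hash: sum = 0+107+210+63+72+103+148+9+202+90+204+153 = 1361; mod 256 = 81 → 51.

51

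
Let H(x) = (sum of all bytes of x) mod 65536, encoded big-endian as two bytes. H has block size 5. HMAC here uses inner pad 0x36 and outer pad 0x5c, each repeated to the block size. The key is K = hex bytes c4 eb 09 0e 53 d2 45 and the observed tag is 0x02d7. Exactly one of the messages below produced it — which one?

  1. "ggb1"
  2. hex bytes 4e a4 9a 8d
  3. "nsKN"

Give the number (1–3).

Key hex bytes c4 eb 09 0e 53 d2 45 is 7 bytes > B = 5, so hash it first: H(key) = 03 30, then zero-pad to 5 bytes: K' = 03 30 00 00 00.
K' ⊕ ipad = 35 06 36 36 36; K' ⊕ opad = 5f 6c 5c 5c 5c.
m1: inner = H(35 06 36 36 36 67 67 62 31) = 02 3e; tag = H(5f 6c 5c 5c 5c 02 3e) = 021f
m2: inner = H(35 06 36 36 36 4e a4 9a 8d) = 02 f6; tag = H(5f 6c 5c 5c 5c 02 f6) = 02d7 ← matches
m3: inner = H(35 06 36 36 36 6e 73 4b 4e) = 02 57; tag = H(5f 6c 5c 5c 5c 02 57) = 0238

2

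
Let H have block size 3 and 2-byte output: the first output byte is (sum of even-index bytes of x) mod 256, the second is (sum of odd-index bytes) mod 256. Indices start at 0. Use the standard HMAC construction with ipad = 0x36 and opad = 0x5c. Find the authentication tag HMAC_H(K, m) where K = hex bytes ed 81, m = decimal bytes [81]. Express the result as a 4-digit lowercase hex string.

Key hex bytes ed 81 is 2 bytes ≤ B = 3; zero-pad to 3 bytes: K' = ed 81 00.
K' ⊕ ipad = db b7 36.  K' ⊕ opad = b1 dd 5c.
Inner input = (K'⊕ipad) ∥ m = db b7 36 ∥ 51.
Inner hash: even-index sum = 273 mod 256 = 17; odd-index sum = 264 mod 256 = 8 → 11 08.
Outer input = (K'⊕opad) ∥ inner = b1 dd 5c ∥ 11 08.
Outer hash (tag): even-index sum = 277 mod 256 = 21; odd-index sum = 238 mod 256 = 238 → 15 ee.

15ee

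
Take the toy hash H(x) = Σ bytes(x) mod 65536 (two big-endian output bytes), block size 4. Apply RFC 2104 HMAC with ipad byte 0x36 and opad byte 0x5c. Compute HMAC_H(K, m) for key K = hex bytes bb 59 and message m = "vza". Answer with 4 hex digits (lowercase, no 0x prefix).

Key hex bytes bb 59 is 2 bytes ≤ B = 4; zero-pad to 4 bytes: K' = bb 59 00 00.
K' ⊕ ipad = 8d 6f 36 36.  K' ⊕ opad = e7 05 5c 5c.
Inner input = (K'⊕ipad) ∥ m = 8d 6f 36 36 ∥ 76 7a 61.
Inner hash: sum = 141+111+54+54+118+122+97 = 697 → 02 b9.
Outer input = (K'⊕opad) ∥ inner = e7 05 5c 5c ∥ 02 b9.
Outer hash (tag): sum = 231+5+92+92+2+185 = 607 → 02 5f.

025f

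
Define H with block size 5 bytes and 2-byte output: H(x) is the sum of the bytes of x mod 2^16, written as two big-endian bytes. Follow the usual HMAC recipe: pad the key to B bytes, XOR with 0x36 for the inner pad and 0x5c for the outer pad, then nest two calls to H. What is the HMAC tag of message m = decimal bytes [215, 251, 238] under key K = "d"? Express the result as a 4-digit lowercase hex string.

0295

Key "d" = 64 is 1 byte ≤ B = 5; zero-pad to 5 bytes: K' = 64 00 00 00 00.
K' ⊕ ipad = 52 36 36 36 36.  K' ⊕ opad = 38 5c 5c 5c 5c.
Inner input = (K'⊕ipad) ∥ m = 52 36 36 36 36 ∥ d7 fb ee.
Inner hash: sum = 82+54+54+54+54+215+251+238 = 1002 → 03 ea.
Outer input = (K'⊕opad) ∥ inner = 38 5c 5c 5c 5c ∥ 03 ea.
Outer hash (tag): sum = 56+92+92+92+92+3+234 = 661 → 02 95.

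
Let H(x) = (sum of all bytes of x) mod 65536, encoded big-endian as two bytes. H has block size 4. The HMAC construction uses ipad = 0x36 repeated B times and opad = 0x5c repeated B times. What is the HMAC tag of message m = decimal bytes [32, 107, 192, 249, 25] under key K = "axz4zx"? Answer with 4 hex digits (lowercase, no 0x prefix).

Key "axz4zx" = 61 78 7a 34 7a 78 is 6 bytes > B = 4, so hash it first: H(key) = 02 79, then zero-pad to 4 bytes: K' = 02 79 00 00.
K' ⊕ ipad = 34 4f 36 36.  K' ⊕ opad = 5e 25 5c 5c.
Inner input = (K'⊕ipad) ∥ m = 34 4f 36 36 ∥ 20 6b c0 f9 19.
Inner hash: sum = 52+79+54+54+32+107+192+249+25 = 844 → 03 4c.
Outer input = (K'⊕opad) ∥ inner = 5e 25 5c 5c ∥ 03 4c.
Outer hash (tag): sum = 94+37+92+92+3+76 = 394 → 01 8a.

018a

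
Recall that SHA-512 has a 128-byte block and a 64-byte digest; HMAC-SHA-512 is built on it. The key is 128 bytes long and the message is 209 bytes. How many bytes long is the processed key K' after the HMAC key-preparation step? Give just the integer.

128

Key is 128 ≤ 128 bytes, zero-padded: |K'| = 128.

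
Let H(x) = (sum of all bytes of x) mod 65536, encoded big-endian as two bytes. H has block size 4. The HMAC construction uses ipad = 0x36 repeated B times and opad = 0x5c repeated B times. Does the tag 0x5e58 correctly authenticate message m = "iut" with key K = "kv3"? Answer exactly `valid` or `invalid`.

invalid

Key "kv3" = 6b 76 33 is 3 bytes ≤ B = 4; zero-pad to 4 bytes: K' = 6b 76 33 00.
K' ⊕ ipad = 5d 40 05 36; K' ⊕ opad = 37 2a 6f 5c.
Inner hash: sum = 93+64+5+54+105+117+116 = 554 → 02 2a.
Outer hash (recomputed tag): sum = 55+42+111+92+2+42 = 344 → 01 58.
Recomputed tag = 0158; claimed = 5e58 → mismatch.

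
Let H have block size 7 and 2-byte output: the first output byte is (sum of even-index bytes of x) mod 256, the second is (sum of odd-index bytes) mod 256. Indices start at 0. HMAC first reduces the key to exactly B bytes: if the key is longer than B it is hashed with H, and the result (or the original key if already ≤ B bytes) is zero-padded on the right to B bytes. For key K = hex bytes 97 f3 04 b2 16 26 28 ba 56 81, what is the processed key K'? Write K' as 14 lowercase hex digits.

2f060000000000

|K| = 10 > B = 7, so first hash the key.
H(K): even-index sum = 303 mod 256 = 47; odd-index sum = 774 mod 256 = 6 → 2f 06.
Zero-pad H(K) = 2f 06 to 7 bytes: K' = 2f 06 00 00 00 00 00.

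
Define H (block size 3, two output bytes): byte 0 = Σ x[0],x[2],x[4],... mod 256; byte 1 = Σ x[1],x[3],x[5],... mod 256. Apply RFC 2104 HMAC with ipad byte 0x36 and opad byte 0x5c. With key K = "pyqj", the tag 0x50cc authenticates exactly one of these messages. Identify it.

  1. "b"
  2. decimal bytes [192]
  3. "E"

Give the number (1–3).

Key "pyqj" = 70 79 71 6a is 4 bytes > B = 3, so hash it first: H(key) = e1 e3, then zero-pad to 3 bytes: K' = e1 e3 00.
K' ⊕ ipad = d7 d5 36; K' ⊕ opad = bd bf 5c.
m1: inner = H(d7 d5 36 62) = 0d 37; tag = H(bd bf 5c 0d 37) = 50cc ← matches
m2: inner = H(d7 d5 36 c0) = 0d 95; tag = H(bd bf 5c 0d 95) = aecc
m3: inner = H(d7 d5 36 45) = 0d 1a; tag = H(bd bf 5c 0d 1a) = 33cc

1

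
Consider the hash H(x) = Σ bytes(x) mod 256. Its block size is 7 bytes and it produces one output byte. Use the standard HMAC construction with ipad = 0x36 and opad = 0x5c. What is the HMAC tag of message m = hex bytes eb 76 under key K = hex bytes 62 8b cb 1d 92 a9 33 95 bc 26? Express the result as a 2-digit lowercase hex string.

Key hex bytes 62 8b cb 1d 92 a9 33 95 bc 26 is 10 bytes > B = 7, so hash it first: H(key) = ba, then zero-pad to 7 bytes: K' = ba 00 00 00 00 00 00.
K' ⊕ ipad = 8c 36 36 36 36 36 36.  K' ⊕ opad = e6 5c 5c 5c 5c 5c 5c.
Inner input = (K'⊕ipad) ∥ m = 8c 36 36 36 36 36 36 ∥ eb 76.
Inner hash: sum = 140+54+54+54+54+54+54+235+118 = 817; mod 256 = 49 → 31.
Outer input = (K'⊕opad) ∥ inner = e6 5c 5c 5c 5c 5c 5c ∥ 31.
Outer hash (tag): sum = 230+92+92+92+92+92+92+49 = 831; mod 256 = 63 → 3f.

3f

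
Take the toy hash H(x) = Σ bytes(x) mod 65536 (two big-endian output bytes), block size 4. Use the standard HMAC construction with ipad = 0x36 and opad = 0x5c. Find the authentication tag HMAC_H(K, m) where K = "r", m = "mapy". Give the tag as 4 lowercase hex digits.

Key "r" = 72 is 1 byte ≤ B = 4; zero-pad to 4 bytes: K' = 72 00 00 00.
K' ⊕ ipad = 44 36 36 36.  K' ⊕ opad = 2e 5c 5c 5c.
Inner input = (K'⊕ipad) ∥ m = 44 36 36 36 ∥ 6d 61 70 79.
Inner hash: sum = 68+54+54+54+109+97+112+121 = 669 → 02 9d.
Outer input = (K'⊕opad) ∥ inner = 2e 5c 5c 5c ∥ 02 9d.
Outer hash (tag): sum = 46+92+92+92+2+157 = 481 → 01 e1.

01e1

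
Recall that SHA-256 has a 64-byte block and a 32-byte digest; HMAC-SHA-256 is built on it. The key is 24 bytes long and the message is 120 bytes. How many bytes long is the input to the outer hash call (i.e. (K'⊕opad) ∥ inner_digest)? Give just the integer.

Key is 24 ≤ 64 bytes, zero-padded: |K'| = 64.
Outer input = (K'⊕opad) ∥ H(inner) → 64 + 32 = 96 bytes.

96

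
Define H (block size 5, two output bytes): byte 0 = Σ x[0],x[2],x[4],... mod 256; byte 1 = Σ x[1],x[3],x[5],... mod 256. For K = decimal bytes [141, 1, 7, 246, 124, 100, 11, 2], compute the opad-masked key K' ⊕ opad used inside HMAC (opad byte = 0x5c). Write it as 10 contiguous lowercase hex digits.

Key decimal bytes [141, 1, 7, 246, 124, 100, 11, 2] = 8d 01 07 f6 7c 64 0b 02 is 8 bytes > B = 5, so hash it first: H(key) = 1b 5d, then zero-pad to 5 bytes: K' = 1b 5d 00 00 00.
XOR each byte with 0x5c: 1b⊕5c=47, 5d⊕5c=01, 00⊕5c=5c, 00⊕5c=5c, 00⊕5c=5c.

47015c5c5c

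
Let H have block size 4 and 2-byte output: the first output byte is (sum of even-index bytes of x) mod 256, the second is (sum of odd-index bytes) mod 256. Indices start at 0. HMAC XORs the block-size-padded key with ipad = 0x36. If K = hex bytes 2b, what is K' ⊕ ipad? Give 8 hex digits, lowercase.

Key hex bytes 2b is 1 byte ≤ B = 4; zero-pad to 4 bytes: K' = 2b 00 00 00.
XOR each byte with 0x36: 2b⊕36=1d, 00⊕36=36, 00⊕36=36, 00⊕36=36.

1d363636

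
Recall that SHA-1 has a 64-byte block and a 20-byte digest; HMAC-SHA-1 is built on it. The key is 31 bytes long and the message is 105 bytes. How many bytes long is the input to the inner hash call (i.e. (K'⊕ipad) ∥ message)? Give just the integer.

Key is 31 ≤ 64 bytes, zero-padded: |K'| = 64.
Inner input = (K'⊕ipad) ∥ m → 64 + 105 = 169 bytes.

169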